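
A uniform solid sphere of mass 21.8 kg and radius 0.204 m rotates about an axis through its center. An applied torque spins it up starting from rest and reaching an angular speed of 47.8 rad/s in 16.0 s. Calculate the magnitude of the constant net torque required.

I = (2/5)MR² = (2/5)(21.8)(0.204)² = 0.3629 kg·m².
α = Δω/Δt = (47.8 − 0)/16.0 = 2.987 rad/s².
τ = Iα = (0.3629)(2.987) = 1.084 N·m.

τ ≈ 1.08 N·m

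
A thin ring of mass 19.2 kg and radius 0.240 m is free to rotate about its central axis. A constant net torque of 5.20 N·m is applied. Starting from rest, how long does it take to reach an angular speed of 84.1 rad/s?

I = MR² = (19.2)(0.240)² = 1.106 kg·m².
α = τ/I = 5.20/1.106 = 4.702 rad/s².
ω = αt ⇒ t = ω/α = 84.1/4.702 = 17.89 s.

t ≈ 17.9 s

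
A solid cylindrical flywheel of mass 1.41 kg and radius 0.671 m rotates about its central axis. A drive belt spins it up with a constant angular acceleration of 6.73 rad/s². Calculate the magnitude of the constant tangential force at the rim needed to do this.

I = ½MR² = (1/2)(1.41)(0.671)² = 0.3174 kg·m².
The required torque is τ = Iα = (0.3174)(6.730) = 2.136 N·m.
A tangential force at the rim gives τ = FR, so F = τ/R = 2.136/0.671 = 3.184 N.

F ≈ 3.18 N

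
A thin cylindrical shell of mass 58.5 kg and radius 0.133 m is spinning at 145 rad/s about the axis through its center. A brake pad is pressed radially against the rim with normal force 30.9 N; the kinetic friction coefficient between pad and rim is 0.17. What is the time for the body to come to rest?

I = MR² = (58.5)(0.133)² = 1.035 kg·m².
Friction force f = μN = (0.17)(30.9) = 5.253 N at the rim; torque magnitude τ = fR = 0.6986 N·m, opposing ω.
|α| = τ/I = 0.6986/1.035 = 0.6751 rad/s² (deceleration).
0 = ω₀ − |α|t ⇒ t = ω₀/|α| = 145/0.6751 = 214.8 s.

t ≈ 215 s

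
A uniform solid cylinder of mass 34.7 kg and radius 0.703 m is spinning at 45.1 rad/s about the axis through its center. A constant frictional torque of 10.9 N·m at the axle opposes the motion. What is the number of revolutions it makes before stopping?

≈ 127 revolutions

I = ½MR² = (1/2)(34.7)(0.703)² = 8.575 kg·m².
The net torque has magnitude 10.9 N·m, opposing ω.
|α| = τ/I = 10.90/8.575 = 1.271 rad/s² (deceleration).
ω² = ω₀² − 2|α|θ with ω = 0 ⇒ θ = ω₀²/(2|α|) = 800.0 rad = 127.3 rev.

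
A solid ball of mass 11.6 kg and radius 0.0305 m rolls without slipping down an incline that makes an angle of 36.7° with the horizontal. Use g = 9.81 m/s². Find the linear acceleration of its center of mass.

Translation along the incline: Mg sinθ − f = Ma.
Rotation about the center: fR = Iα with I = (2/5)MR². No-slip gives a = αR, so f = (I/R²)a = (2/5)M a.
Substituting: Mg sinθ = (1 + 0.4000)Ma, so a = g sinθ/(1 + 0.4000) = (9.81) sin 36.7° / 1.400 = 4.188 m/s².

a ≈ 4.19 m/s²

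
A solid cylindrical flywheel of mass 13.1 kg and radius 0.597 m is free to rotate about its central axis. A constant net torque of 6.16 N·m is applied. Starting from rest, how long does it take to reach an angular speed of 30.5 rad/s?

t ≈ 11.6 s

I = ½MR² = (1/2)(13.1)(0.597)² = 2.334 kg·m².
α = τ/I = 6.16/2.334 = 2.639 rad/s².
ω = αt ⇒ t = ω/α = 30.5/2.639 = 11.56 s.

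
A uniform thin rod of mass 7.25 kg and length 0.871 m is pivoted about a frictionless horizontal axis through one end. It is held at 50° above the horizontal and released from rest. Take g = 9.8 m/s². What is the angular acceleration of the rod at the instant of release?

About the pivot, I = (1/3)ML² = (1/3)(7.25)(0.871)² = 1.833 kg·m².
The weight acts at the center, a distance L/2 = 0.4355 m from the pivot; τ = Mg(L/2) cos 50° = 19.89 N·m.
α = τ/I = 19.89/1.833 = 10.85 rad/s².

α ≈ 10.8 rad/s²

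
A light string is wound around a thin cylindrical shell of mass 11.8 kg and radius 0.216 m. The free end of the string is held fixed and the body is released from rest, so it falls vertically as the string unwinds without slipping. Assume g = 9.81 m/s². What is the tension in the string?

Translation: Mg − T = Ma. Rotation about the center: TR = Iα with I = MR².
With a = αR: T = (I/R²)a = M a, so Mg = (1 + 1.000)Ma.
a = g/(1 + 1.000) = 9.81/2.000 = 4.905 m/s².
T = 1.000·M·a = (1.000)(11.8)(4.905) = 57.88 N.

T ≈ 57.9 N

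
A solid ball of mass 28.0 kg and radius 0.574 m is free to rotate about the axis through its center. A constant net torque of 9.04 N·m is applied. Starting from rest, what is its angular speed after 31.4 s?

I = (2/5)MR² = (2/5)(28.0)(0.574)² = 3.690 kg·m².
α = τ/I = 9.04/3.690 = 2.450 rad/s².
ω = ω₀ + αt = 0 + (2.450)(31.4) = 76.92 rad/s.

ω ≈ 76.9 rad/s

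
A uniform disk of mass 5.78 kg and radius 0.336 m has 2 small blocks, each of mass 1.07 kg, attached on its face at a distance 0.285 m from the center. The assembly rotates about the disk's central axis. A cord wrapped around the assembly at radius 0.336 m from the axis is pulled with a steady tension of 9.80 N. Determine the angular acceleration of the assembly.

α ≈ 6.58 rad/s²

I_disk = ½MR² = ½(5.78)(0.336)² = 0.3263 kg·m².
I_blocks = 2·m·r² = 2(1.07)(0.285)² = 0.1738 kg·m².
Total I = 0.5001 kg·m².
τ = F r = (9.80)(0.336) = 3.293 N·m.
α = τ/I = 3.293/0.5001 = 6.584 rad/s².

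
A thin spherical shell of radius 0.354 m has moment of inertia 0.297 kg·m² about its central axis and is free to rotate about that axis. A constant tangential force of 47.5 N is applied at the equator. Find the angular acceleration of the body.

α ≈ 56.6 rad/s²

τ = F R = (47.5)(0.354) = 16.81 N·m.
From τ = Iα: α = 16.81/0.2970 = 56.62 rad/s².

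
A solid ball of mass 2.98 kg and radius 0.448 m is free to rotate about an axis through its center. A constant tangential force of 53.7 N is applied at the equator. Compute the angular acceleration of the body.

I = (2/5)MR² = (2/5)(2.98)(0.448)² = 0.2392 kg·m².
τ = F R = (53.7)(0.448) = 24.06 N·m.
From τ = Iα: α = 24.06/0.2392 = 100.6 rad/s².

α ≈ 101 rad/s²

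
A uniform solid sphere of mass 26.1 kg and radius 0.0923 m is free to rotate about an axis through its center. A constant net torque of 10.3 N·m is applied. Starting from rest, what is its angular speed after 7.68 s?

I = (2/5)MR² = (2/5)(26.1)(0.0923)² = 0.08894 kg·m².
α = τ/I = 10.3/0.08894 = 115.8 rad/s².
ω = ω₀ + αt = 0 + (115.8)(7.68) = 889.4 rad/s.

ω ≈ 889 rad/s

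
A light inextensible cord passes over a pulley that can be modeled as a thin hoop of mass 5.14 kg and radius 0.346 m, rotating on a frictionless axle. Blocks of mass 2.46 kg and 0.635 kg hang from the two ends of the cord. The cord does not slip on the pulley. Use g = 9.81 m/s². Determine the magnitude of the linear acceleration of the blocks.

I = MR² = (5.14)(0.346)² = 0.6153 kg·m².
Heavier block: m₁g − T₁ = m₁a. Lighter block: T₂ − m₂g = m₂a.
Pulley: (T₁ − T₂)R = Iα = I(a/R), so T₁ − T₂ = (I/R²)a = 1·M_p a = 5.140·a.
Adding the three: (m₁ − m₂)g = (m₁ + m₂ + 5.140)a, so a = (2.46 − 0.635)(9.81)/(2.46 + 0.635 + 5.140) = 2.174 m/s².

a ≈ 2.17 m/s²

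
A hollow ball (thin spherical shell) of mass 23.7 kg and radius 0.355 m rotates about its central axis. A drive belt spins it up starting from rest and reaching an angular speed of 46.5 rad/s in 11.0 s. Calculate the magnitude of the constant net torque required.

I = (2/3)MR² = (2/3)(23.7)(0.355)² = 1.991 kg·m².
α = Δω/Δt = (46.5 − 0)/11.0 = 4.227 rad/s².
τ = Iα = (1.991)(4.227) = 8.417 N·m.

τ ≈ 8.42 N·m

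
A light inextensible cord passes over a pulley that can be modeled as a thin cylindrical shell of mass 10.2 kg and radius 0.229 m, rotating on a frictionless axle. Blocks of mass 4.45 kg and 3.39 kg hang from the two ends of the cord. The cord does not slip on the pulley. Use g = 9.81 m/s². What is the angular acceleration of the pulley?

I = MR² = (10.2)(0.229)² = 0.5349 kg·m².
Heavier block: m₁g − T₁ = m₁a. Lighter block: T₂ − m₂g = m₂a.
Pulley: (T₁ − T₂)R = Iα = I(a/R), so T₁ − T₂ = (I/R²)a = 1·M_p a = 10.20·a.
Adding the three: (m₁ − m₂)g = (m₁ + m₂ + 10.20)a, so a = (4.45 − 3.39)(9.81)/(4.45 + 3.39 + 10.20) = 0.5764 m/s².
α = a/R = 0.5764/0.229 = 2.517 rad/s².

α ≈ 2.52 rad/s²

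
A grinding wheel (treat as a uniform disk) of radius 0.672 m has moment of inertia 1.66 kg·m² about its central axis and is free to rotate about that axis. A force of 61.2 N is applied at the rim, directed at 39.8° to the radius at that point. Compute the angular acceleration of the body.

α ≈ 15.9 rad/s²

Only the tangential component produces torque: τ = F R sinθ = (61.2)(0.672) sin 39.8° = 26.33 N·m.
From τ = Iα: α = 26.33/1.660 = 15.86 rad/s².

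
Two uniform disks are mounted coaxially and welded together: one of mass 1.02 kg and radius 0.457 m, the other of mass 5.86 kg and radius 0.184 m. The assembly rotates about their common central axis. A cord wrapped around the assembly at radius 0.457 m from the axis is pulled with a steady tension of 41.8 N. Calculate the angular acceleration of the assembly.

α ≈ 92.9 rad/s²

I = ½M₁R₁² + ½M₂R₂² = ½(1.02)(0.457)² + ½(5.86)(0.184)² = 0.2057 kg·m².
τ = F r = (41.8)(0.457) = 19.10 N·m.
α = τ/I = 19.10/0.2057 = 92.86 rad/s².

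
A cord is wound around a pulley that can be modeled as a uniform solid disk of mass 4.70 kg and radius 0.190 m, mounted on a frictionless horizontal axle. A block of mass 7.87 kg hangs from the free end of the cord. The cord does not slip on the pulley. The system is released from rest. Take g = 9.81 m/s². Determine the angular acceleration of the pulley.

α ≈ 39.8 rad/s²

I = ½MR² = (1/2)(4.70)(0.190)² = 0.08484 kg·m².
Block: mg − T = ma. Pulley: TR = Iα. No-slip: a = αR, so T = (I/R²)a = 2.350·a.
Then mg = (m + 2.350)a, so a = (7.87)(9.81)/(7.87 + 2.350) = 7.554 m/s².
α = a/R = 7.554/0.190 = 39.76 rad/s².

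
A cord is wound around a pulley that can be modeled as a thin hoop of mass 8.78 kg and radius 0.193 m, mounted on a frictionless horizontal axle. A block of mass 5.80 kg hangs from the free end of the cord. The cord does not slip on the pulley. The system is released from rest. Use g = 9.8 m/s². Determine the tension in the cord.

T ≈ 34.2 N

I = MR² = (8.78)(0.193)² = 0.3270 kg·m².
Block: mg − T = ma. Pulley: TR = Iα. No-slip: a = αR, so T = (I/R²)a = 8.780·a.
Then mg = (m + 8.780)a, so a = (5.80)(9.8)/(5.80 + 8.780) = 3.898 m/s².
T = 8.780·a = 34.23 N.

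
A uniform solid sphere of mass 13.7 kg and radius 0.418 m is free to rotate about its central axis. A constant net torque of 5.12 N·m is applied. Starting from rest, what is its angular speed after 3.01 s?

ω ≈ 16.1 rad/s

I = (2/5)MR² = (2/5)(13.7)(0.418)² = 0.9575 kg·m².
α = τ/I = 5.12/0.9575 = 5.347 rad/s².
ω = ω₀ + αt = 0 + (5.347)(3.01) = 16.10 rad/s.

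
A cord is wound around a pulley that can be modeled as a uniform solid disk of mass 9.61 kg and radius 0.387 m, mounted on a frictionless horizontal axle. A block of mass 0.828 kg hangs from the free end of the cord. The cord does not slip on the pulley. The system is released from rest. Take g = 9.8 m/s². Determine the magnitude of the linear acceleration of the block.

I = ½MR² = (1/2)(9.61)(0.387)² = 0.7196 kg·m².
Block: mg − T = ma. Pulley: TR = Iα. No-slip: a = αR, so T = (I/R²)a = 4.805·a.
Then mg = (m + 4.805)a, so a = (0.828)(9.8)/(0.828 + 4.805) = 1.441 m/s².

a ≈ 1.44 m/s²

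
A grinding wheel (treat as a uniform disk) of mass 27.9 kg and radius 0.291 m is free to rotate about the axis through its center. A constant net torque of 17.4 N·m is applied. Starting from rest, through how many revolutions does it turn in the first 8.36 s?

I = ½MR² = (1/2)(27.9)(0.291)² = 1.181 kg·m².
α = τ/I = 17.4/1.181 = 14.73 rad/s².
θ = ½αt² = ½(14.73)(8.36)² = 514.7 rad.
Revolutions = θ/(2π) = 81.92.

≈ 81.9 revolutions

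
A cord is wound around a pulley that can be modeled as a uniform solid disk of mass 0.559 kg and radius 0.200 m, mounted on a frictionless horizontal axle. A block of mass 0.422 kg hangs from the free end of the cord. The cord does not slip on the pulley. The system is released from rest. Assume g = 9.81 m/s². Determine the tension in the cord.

I = ½MR² = (1/2)(0.559)(0.200)² = 0.01118 kg·m².
Block: mg − T = ma. Pulley: TR = Iα. No-slip: a = αR, so T = (I/R²)a = 0.2795·a.
Then mg = (m + 0.2795)a, so a = (0.422)(9.81)/(0.422 + 0.2795) = 5.901 m/s².
T = 0.2795·a = 1.649 N.

T ≈ 1.65 N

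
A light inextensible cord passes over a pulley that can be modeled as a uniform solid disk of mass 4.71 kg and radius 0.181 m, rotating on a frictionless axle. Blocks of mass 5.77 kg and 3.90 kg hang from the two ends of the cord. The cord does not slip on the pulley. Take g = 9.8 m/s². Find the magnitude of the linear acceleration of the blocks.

a ≈ 1.52 m/s²

I = ½MR² = (1/2)(4.71)(0.181)² = 0.07715 kg·m².
Heavier block: m₁g − T₁ = m₁a. Lighter block: T₂ − m₂g = m₂a.
Pulley: (T₁ − T₂)R = Iα = I(a/R), so T₁ − T₂ = (I/R²)a = (1/2)M_p a = 2.355·a.
Adding the three: (m₁ − m₂)g = (m₁ + m₂ + 2.355)a, so a = (5.77 − 3.90)(9.8)/(5.77 + 3.90 + 2.355) = 1.524 m/s².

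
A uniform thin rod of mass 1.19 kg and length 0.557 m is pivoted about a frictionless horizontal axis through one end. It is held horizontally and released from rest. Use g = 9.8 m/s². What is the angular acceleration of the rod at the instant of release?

About the pivot, I = (1/3)ML² = (1/3)(1.19)(0.557)² = 0.1231 kg·m².
The weight acts at the center, a distance L/2 = 0.2785 m from the pivot; τ = Mg(L/2) = 3.248 N·m.
α = τ/I = 3.248/0.1231 = 26.39 rad/s².

α ≈ 26.4 rad/s²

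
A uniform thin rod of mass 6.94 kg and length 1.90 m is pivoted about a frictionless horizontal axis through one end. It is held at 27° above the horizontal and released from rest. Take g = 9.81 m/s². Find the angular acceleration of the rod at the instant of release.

α ≈ 6.90 rad/s²

About the pivot, I = (1/3)ML² = (1/3)(6.94)(1.90)² = 8.351 kg·m².
The weight acts at the center, a distance L/2 = 0.9500 m from the pivot; τ = Mg(L/2) cos 27° = 57.63 N·m.
α = τ/I = 57.63/8.351 = 6.901 rad/s².
(Equivalently α = (3g/(2L)) cos 27° = 6.901 rad/s².)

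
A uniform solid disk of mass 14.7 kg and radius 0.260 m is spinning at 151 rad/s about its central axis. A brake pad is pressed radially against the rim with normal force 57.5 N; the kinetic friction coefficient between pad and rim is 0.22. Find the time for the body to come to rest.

I = ½MR² = (1/2)(14.7)(0.260)² = 0.4969 kg·m².
Friction force f = μN = (0.22)(57.5) = 12.65 N at the rim; torque magnitude τ = fR = 3.289 N·m, opposing ω.
|α| = τ/I = 3.289/0.4969 = 6.620 rad/s² (deceleration).
0 = ω₀ − |α|t ⇒ t = ω₀/|α| = 151/6.620 = 22.81 s.

t ≈ 22.8 s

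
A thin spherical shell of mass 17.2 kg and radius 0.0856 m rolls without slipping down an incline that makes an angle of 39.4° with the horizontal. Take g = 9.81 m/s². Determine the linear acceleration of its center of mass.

Translation along the incline: Mg sinθ − f = Ma.
Rotation about the center: fR = Iα with I = (2/3)MR². No-slip gives a = αR, so f = (I/R²)a = (2/3)M a.
Substituting: Mg sinθ = (1 + 0.6667)Ma, so a = g sinθ/(1 + 0.6667) = (9.81) sin 39.4° / 1.667 = 3.736 m/s².

a ≈ 3.74 m/s²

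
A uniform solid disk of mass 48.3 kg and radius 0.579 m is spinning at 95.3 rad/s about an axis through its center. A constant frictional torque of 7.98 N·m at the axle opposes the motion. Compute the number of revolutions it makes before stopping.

I = ½MR² = (1/2)(48.3)(0.579)² = 8.096 kg·m².
The net torque has magnitude 7.98 N·m, opposing ω.
|α| = τ/I = 7.980/8.096 = 0.9857 rad/s² (deceleration).
ω² = ω₀² − 2|α|θ with ω = 0 ⇒ θ = ω₀²/(2|α|) = 4607 rad = 733.2 rev.

≈ 733 revolutions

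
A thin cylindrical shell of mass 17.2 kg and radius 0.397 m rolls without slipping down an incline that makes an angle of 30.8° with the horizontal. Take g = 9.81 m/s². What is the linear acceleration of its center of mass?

a ≈ 2.51 m/s²

Translation along the incline: Mg sinθ − f = Ma.
Rotation about the center: fR = Iα with I = MR². No-slip gives a = αR, so f = (I/R²)a = M a.
Substituting: Mg sinθ = (1 + 1.000)Ma, so a = g sinθ/(1 + 1.000) = (9.81) sin 30.8° / 2.000 = 2.512 m/s².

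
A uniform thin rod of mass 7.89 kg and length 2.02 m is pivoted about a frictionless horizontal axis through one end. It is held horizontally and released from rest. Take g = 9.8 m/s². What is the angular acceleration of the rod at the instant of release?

α ≈ 7.28 rad/s²

About the pivot, I = (1/3)ML² = (1/3)(7.89)(2.02)² = 10.73 kg·m².
The weight acts at the center, a distance L/2 = 1.010 m from the pivot; τ = Mg(L/2) = 78.10 N·m.
α = τ/I = 78.10/10.73 = 7.277 rad/s².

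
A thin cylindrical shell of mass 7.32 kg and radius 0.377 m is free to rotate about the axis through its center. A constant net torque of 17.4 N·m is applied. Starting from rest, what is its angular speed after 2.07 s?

ω ≈ 34.6 rad/s

I = MR² = (7.32)(0.377)² = 1.040 kg·m².
α = τ/I = 17.4/1.040 = 16.72 rad/s².
ω = ω₀ + αt = 0 + (16.72)(2.07) = 34.62 rad/s.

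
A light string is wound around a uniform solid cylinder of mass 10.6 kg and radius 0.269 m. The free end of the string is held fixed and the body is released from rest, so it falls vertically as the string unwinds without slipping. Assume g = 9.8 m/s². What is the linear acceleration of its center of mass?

Translation: Mg − T = Ma. Rotation about the center: TR = Iα with I = ½MR².
With a = αR: T = (I/R²)a = (1/2)M a, so Mg = (1 + 0.5000)Ma.
a = g/(1 + 0.5000) = 9.8/1.500 = 6.533 m/s².

a ≈ 6.53 m/s²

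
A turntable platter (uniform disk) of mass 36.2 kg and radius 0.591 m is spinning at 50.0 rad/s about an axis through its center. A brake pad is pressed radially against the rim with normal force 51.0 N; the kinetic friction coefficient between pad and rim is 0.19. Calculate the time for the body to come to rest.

t ≈ 55.2 s

I = ½MR² = (1/2)(36.2)(0.591)² = 6.322 kg·m².
Friction force f = μN = (0.19)(51.0) = 9.690 N at the rim; torque magnitude τ = fR = 5.727 N·m, opposing ω.
|α| = τ/I = 5.727/6.322 = 0.9059 rad/s² (deceleration).
0 = ω₀ − |α|t ⇒ t = ω₀/|α| = 50.0/0.9059 = 55.20 s.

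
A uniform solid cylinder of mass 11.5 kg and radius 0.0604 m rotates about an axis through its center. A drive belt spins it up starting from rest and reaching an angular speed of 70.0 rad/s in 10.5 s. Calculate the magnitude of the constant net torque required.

I = ½MR² = (1/2)(11.5)(0.0604)² = 0.02098 kg·m².
α = Δω/Δt = (70.0 − 0)/10.5 = 6.667 rad/s².
τ = Iα = (0.02098)(6.667) = 0.1398 N·m.

τ ≈ 0.140 N·m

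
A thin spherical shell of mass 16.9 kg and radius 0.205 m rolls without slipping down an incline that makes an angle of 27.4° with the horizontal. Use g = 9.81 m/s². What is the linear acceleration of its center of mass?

Translation along the incline: Mg sinθ − f = Ma.
Rotation about the center: fR = Iα with I = (2/3)MR². No-slip gives a = αR, so f = (I/R²)a = (2/3)M a.
Substituting: Mg sinθ = (1 + 0.6667)Ma, so a = g sinθ/(1 + 0.6667) = (9.81) sin 27.4° / 1.667 = 2.709 m/s².

a ≈ 2.71 m/s²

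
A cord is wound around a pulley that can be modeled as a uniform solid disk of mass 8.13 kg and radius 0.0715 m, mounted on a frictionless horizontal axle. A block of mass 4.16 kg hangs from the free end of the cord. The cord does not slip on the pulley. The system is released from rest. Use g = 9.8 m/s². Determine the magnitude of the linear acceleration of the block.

a ≈ 4.96 m/s²

I = ½MR² = (1/2)(8.13)(0.0715)² = 0.02078 kg·m².
Block: mg − T = ma. Pulley: TR = Iα. No-slip: a = αR, so T = (I/R²)a = 4.065·a.
Then mg = (m + 4.065)a, so a = (4.16)(9.8)/(4.16 + 4.065) = 4.957 m/s².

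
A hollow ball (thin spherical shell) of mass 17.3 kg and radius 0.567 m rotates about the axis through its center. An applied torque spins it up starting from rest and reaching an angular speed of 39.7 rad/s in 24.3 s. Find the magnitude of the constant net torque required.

I = (2/3)MR² = (2/3)(17.3)(0.567)² = 3.708 kg·m².
α = Δω/Δt = (39.7 − 0)/24.3 = 1.634 rad/s².
τ = Iα = (3.708)(1.634) = 6.058 N·m.

τ ≈ 6.06 N·m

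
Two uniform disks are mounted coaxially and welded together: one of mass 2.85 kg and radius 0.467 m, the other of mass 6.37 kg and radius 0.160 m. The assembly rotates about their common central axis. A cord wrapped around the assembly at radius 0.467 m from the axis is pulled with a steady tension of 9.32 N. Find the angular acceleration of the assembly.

I = ½M₁R₁² + ½M₂R₂² = ½(2.85)(0.467)² + ½(6.37)(0.160)² = 0.3923 kg·m².
τ = F r = (9.32)(0.467) = 4.352 N·m.
α = τ/I = 4.352/0.3923 = 11.09 rad/s².

α ≈ 11.1 rad/s²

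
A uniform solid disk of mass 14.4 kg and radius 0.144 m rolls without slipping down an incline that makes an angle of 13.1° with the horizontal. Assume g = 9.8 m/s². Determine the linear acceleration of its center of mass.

Translation along the incline: Mg sinθ − f = Ma.
Rotation about the center: fR = Iα with I = ½MR². No-slip gives a = αR, so f = (I/R²)a = (1/2)M a.
Substituting: Mg sinθ = (1 + 0.5000)Ma, so a = g sinθ/(1 + 0.5000) = (9.8) sin 13.1° / 1.500 = 1.481 m/s².

a ≈ 1.48 m/s²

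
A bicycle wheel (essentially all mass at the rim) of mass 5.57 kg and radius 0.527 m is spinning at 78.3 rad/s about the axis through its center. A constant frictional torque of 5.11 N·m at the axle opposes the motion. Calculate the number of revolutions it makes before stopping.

≈ 148 revolutions

I = MR² = (5.57)(0.527)² = 1.547 kg·m².
The net torque has magnitude 5.11 N·m, opposing ω.
|α| = τ/I = 5.110/1.547 = 3.303 rad/s² (deceleration).
ω² = ω₀² − 2|α|θ with ω = 0 ⇒ θ = ω₀²/(2|α|) = 928.0 rad = 147.7 rev.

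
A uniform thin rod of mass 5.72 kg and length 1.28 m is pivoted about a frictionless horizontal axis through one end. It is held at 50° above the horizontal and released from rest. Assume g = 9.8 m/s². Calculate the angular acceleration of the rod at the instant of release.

About the pivot, I = (1/3)ML² = (1/3)(5.72)(1.28)² = 3.124 kg·m².
The weight acts at the center, a distance L/2 = 0.6400 m from the pivot; τ = Mg(L/2) cos 50° = 23.06 N·m.
α = τ/I = 23.06/3.124 = 7.382 rad/s².

α ≈ 7.38 rad/s²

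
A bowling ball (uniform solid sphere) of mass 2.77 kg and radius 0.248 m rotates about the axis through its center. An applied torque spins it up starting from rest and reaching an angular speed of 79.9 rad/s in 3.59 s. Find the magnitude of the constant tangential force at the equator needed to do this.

F ≈ 6.12 N

I = (2/5)MR² = (2/5)(2.77)(0.248)² = 0.06815 kg·m².
α = Δω/Δt = (79.9 − 0)/3.59 = 22.26 rad/s².
The required torque is τ = Iα = (0.06815)(22.26) = 1.517 N·m.
A tangential force at the equator gives τ = FR, so F = τ/R = 1.517/0.248 = 6.116 N.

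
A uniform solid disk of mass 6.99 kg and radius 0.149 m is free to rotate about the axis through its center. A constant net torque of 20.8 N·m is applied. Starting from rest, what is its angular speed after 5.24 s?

ω ≈ 1400 rad/s

I = ½MR² = (1/2)(6.99)(0.149)² = 0.07759 kg·m².
α = τ/I = 20.8/0.07759 = 268.1 rad/s².
ω = ω₀ + αt = 0 + (268.1)(5.24) = 1405 rad/s.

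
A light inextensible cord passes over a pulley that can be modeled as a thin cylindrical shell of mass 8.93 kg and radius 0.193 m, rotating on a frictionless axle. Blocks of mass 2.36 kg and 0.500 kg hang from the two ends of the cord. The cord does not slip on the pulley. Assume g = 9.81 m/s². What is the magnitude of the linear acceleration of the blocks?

a ≈ 1.55 m/s²

I = MR² = (8.93)(0.193)² = 0.3326 kg·m².
Heavier block: m₁g − T₁ = m₁a. Lighter block: T₂ − m₂g = m₂a.
Pulley: (T₁ − T₂)R = Iα = I(a/R), so T₁ − T₂ = (I/R²)a = 1·M_p a = 8.930·a.
Adding the three: (m₁ − m₂)g = (m₁ + m₂ + 8.930)a, so a = (2.36 − 0.500)(9.81)/(2.36 + 0.500 + 8.930) = 1.548 m/s².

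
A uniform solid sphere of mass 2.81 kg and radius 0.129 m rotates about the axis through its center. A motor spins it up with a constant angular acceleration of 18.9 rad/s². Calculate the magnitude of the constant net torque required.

I = (2/5)MR² = (2/5)(2.81)(0.129)² = 0.01870 kg·m².
τ = Iα = (0.01870)(18.90) = 0.3535 N·m.

τ ≈ 0.354 N·m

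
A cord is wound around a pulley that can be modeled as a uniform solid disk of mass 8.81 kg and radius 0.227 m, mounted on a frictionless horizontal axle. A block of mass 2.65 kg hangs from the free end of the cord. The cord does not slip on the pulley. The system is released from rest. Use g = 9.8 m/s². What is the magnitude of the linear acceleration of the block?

I = ½MR² = (1/2)(8.81)(0.227)² = 0.2270 kg·m².
Block: mg − T = ma. Pulley: TR = Iα. No-slip: a = αR, so T = (I/R²)a = 4.405·a.
Then mg = (m + 4.405)a, so a = (2.65)(9.8)/(2.65 + 4.405) = 3.681 m/s².

a ≈ 3.68 m/s²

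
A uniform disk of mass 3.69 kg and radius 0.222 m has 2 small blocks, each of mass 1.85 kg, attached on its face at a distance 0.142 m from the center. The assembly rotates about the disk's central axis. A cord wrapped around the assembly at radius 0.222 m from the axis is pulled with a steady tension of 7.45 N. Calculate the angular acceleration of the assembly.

α ≈ 9.99 rad/s²

I_disk = ½MR² = ½(3.69)(0.222)² = 0.09093 kg·m².
I_blocks = 2·m·r² = 2(1.85)(0.142)² = 0.07461 kg·m².
Total I = 0.1655 kg·m².
τ = F r = (7.45)(0.222) = 1.654 N·m.
α = τ/I = 1.654/0.1655 = 9.991 rad/s².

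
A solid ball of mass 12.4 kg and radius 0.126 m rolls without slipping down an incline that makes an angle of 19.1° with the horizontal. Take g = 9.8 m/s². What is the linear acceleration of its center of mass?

Translation along the incline: Mg sinθ − f = Ma.
Rotation about the center: fR = Iα with I = (2/5)MR². No-slip gives a = αR, so f = (I/R²)a = (2/5)M a.
Substituting: Mg sinθ = (1 + 0.4000)Ma, so a = g sinθ/(1 + 0.4000) = (9.8) sin 19.1° / 1.400 = 2.291 m/s².

a ≈ 2.29 m/s²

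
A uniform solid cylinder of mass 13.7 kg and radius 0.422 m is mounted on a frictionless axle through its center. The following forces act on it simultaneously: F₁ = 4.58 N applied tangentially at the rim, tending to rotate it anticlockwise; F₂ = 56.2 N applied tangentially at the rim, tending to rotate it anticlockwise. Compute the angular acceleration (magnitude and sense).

I = ½MR² = (1/2)(13.7)(0.422)² = 1.220 kg·m².
Taking anticlockwise as positive: τ₁ = +(4.58)(0.422) = +1.933 N·m; τ₂ = +(56.2)(0.422) = +23.72 N·m.
Net torque τ = 25.65 N·m.
α = τ/I = 25.65/1.220 = 21.03 rad/s².

α ≈ 21.0 rad/s², anticlockwise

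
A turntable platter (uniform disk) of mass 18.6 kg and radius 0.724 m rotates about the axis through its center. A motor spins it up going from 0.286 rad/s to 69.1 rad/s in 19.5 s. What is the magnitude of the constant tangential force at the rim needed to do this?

I = ½MR² = (1/2)(18.6)(0.724)² = 4.875 kg·m².
α = Δω/Δt = (69.1 − 0.286)/19.5 = 3.529 rad/s².
The required torque is τ = Iα = (4.875)(3.529) = 17.20 N·m.
A tangential force at the rim gives τ = FR, so F = τ/R = 17.20/0.724 = 23.76 N.

F ≈ 23.8 N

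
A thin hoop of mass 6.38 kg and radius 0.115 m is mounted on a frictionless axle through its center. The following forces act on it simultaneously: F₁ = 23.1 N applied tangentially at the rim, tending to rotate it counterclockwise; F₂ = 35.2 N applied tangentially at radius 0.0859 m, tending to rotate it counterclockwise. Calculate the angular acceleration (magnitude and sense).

I = MR² = (6.38)(0.115)² = 0.08438 kg·m².
Taking counterclockwise as positive: τ₁ = +(23.1)(0.115) = +2.657 N·m; τ₂ = +(35.2)(0.0859) = +3.024 N·m.
Net torque τ = 5.680 N·m.
α = τ/I = 5.680/0.08438 = 67.32 rad/s².

α ≈ 67.3 rad/s², counterclockwise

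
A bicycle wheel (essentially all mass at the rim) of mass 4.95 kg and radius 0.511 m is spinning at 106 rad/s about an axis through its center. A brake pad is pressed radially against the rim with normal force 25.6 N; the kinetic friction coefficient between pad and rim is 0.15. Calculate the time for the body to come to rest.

t ≈ 69.8 s

I = MR² = (4.95)(0.511)² = 1.293 kg·m².
Friction force f = μN = (0.15)(25.6) = 3.840 N at the rim; torque magnitude τ = fR = 1.962 N·m, opposing ω.
|α| = τ/I = 1.962/1.293 = 1.518 rad/s² (deceleration).
0 = ω₀ − |α|t ⇒ t = ω₀/|α| = 106/1.518 = 69.82 s.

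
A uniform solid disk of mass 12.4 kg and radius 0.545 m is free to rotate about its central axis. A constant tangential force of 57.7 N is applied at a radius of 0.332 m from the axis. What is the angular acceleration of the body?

I = ½MR² = (1/2)(12.4)(0.545)² = 1.842 kg·m².
τ = F·r = (57.7)(0.332) = 19.16 N·m.
Newton's second law for rotation, τ = Iα, gives α = τ/I = 19.16/1.842 = 10.40 rad/s².

α ≈ 10.4 rad/s²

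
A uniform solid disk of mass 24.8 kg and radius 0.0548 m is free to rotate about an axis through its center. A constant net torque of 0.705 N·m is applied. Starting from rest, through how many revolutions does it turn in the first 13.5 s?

I = ½MR² = (1/2)(24.8)(0.0548)² = 0.03724 kg·m².
α = τ/I = 0.705/0.03724 = 18.93 rad/s².
θ = ½αt² = ½(18.93)(13.5)² = 1725 rad.
Revolutions = θ/(2π) = 274.6.

≈ 275 revolutions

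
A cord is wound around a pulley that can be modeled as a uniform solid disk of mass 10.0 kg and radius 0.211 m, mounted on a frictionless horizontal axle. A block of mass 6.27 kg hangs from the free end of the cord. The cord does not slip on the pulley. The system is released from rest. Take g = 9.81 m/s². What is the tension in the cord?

T ≈ 27.3 N

I = ½MR² = (1/2)(10.0)(0.211)² = 0.2226 kg·m².
Block: mg − T = ma. Pulley: TR = Iα. No-slip: a = αR, so T = (I/R²)a = 5.000·a.
Then mg = (m + 5.000)a, so a = (6.27)(9.81)/(6.27 + 5.000) = 5.458 m/s².
T = 5.000·a = 27.29 N.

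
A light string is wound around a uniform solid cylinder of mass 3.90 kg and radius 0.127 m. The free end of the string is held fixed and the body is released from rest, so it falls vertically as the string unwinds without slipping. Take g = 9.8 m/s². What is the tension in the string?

T ≈ 12.7 N

Translation: Mg − T = Ma. Rotation about the center: TR = Iα with I = ½MR².
With a = αR: T = (I/R²)a = (1/2)M a, so Mg = (1 + 0.5000)Ma.
a = g/(1 + 0.5000) = 9.8/1.500 = 6.533 m/s².
T = 0.5000·M·a = (0.5000)(3.90)(6.533) = 12.74 N.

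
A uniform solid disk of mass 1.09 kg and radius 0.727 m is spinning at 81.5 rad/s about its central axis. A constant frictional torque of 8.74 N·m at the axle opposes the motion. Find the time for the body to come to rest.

t ≈ 2.69 s

I = ½MR² = (1/2)(1.09)(0.727)² = 0.2880 kg·m².
The net torque has magnitude 8.74 N·m, opposing ω.
|α| = τ/I = 8.740/0.2880 = 30.34 rad/s² (deceleration).
0 = ω₀ − |α|t ⇒ t = ω₀/|α| = 81.5/30.34 = 2.686 s.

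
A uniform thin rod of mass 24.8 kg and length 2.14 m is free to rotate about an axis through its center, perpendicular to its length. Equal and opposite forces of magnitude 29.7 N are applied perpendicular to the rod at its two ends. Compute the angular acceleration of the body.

α ≈ 6.72 rad/s²

I = (1/12)ML² = (1/12)(24.8)(2.14)² = 9.465 kg·m².
The couple gives τ = F·(L/2) + F·(L/2) = F L = (29.7)(2.14) = 63.56 N·m.
Newton's second law for rotation, τ = Iα, gives α = τ/I = 63.56/9.465 = 6.715 rad/s².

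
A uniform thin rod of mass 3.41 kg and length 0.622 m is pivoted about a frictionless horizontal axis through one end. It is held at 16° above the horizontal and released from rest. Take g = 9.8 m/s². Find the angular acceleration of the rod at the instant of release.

α ≈ 22.7 rad/s²

About the pivot, I = (1/3)ML² = (1/3)(3.41)(0.622)² = 0.4398 kg·m².
The weight acts at the center, a distance L/2 = 0.3110 m from the pivot; τ = Mg(L/2) cos 16° = 9.990 N·m.
α = τ/I = 9.990/0.4398 = 22.72 rad/s².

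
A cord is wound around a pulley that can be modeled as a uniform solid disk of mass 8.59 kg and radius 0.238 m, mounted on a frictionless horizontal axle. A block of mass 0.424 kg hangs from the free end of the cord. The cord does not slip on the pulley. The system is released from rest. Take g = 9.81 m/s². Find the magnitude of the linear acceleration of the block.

I = ½MR² = (1/2)(8.59)(0.238)² = 0.2433 kg·m².
Block: mg − T = ma. Pulley: TR = Iα. No-slip: a = αR, so T = (I/R²)a = 4.295·a.
Then mg = (m + 4.295)a, so a = (0.424)(9.81)/(0.424 + 4.295) = 0.8814 m/s².

a ≈ 0.881 m/s²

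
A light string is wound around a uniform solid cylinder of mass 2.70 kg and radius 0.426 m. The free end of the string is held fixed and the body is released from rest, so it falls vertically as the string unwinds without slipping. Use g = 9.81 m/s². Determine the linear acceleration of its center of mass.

Translation: Mg − T = Ma. Rotation about the center: TR = Iα with I = ½MR².
With a = αR: T = (I/R²)a = (1/2)M a, so Mg = (1 + 0.5000)Ma.
a = g/(1 + 0.5000) = 9.81/1.500 = 6.540 m/s².

a ≈ 6.54 m/s²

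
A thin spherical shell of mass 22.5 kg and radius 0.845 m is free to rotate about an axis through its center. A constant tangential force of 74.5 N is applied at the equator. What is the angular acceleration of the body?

α ≈ 5.88 rad/s²

I = (2/3)MR² = (2/3)(22.5)(0.845)² = 10.71 kg·m².
τ = F R = (74.5)(0.845) = 62.95 N·m.
From τ = Iα: α = 62.95/10.71 = 5.878 rad/s².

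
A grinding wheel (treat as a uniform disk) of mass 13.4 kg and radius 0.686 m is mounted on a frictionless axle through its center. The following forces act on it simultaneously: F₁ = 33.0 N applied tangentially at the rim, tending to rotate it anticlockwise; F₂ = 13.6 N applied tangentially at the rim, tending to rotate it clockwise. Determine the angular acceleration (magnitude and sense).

I = ½MR² = (1/2)(13.4)(0.686)² = 3.153 kg·m².
Taking anticlockwise as positive: τ₁ = +(33.0)(0.686) = +22.64 N·m; τ₂ = −(13.6)(0.686) = −9.330 N·m.
Net torque τ = 13.31 N·m.
α = τ/I = 13.31/3.153 = 4.221 rad/s².

α ≈ 4.22 rad/s², anticlockwise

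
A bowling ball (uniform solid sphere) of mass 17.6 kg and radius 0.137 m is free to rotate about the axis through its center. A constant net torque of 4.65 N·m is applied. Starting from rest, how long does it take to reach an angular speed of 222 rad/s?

t ≈ 6.31 s

I = (2/5)MR² = (2/5)(17.6)(0.137)² = 0.1321 kg·m².
α = τ/I = 4.65/0.1321 = 35.19 rad/s².
ω = αt ⇒ t = ω/α = 222/35.19 = 6.308 s.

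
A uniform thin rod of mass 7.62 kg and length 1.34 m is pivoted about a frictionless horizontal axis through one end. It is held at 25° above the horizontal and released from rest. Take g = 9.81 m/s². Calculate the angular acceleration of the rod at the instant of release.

About the pivot, I = (1/3)ML² = (1/3)(7.62)(1.34)² = 4.561 kg·m².
The weight acts at the center, a distance L/2 = 0.6700 m from the pivot; τ = Mg(L/2) cos 25° = 45.39 N·m.
α = τ/I = 45.39/4.561 = 9.952 rad/s².
(Equivalently α = (3g/(2L)) cos 25° = 9.952 rad/s².)

α ≈ 9.95 rad/s²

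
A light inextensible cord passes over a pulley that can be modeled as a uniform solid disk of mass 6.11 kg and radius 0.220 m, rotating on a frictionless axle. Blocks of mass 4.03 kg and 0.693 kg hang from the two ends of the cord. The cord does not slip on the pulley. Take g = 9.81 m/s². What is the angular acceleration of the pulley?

I = ½MR² = (1/2)(6.11)(0.220)² = 0.1479 kg·m².
Heavier block: m₁g − T₁ = m₁a. Lighter block: T₂ − m₂g = m₂a.
Pulley: (T₁ − T₂)R = Iα = I(a/R), so T₁ − T₂ = (I/R²)a = (1/2)M_p a = 3.055·a.
Adding the three: (m₁ − m₂)g = (m₁ + m₂ + 3.055)a, so a = (4.03 − 0.693)(9.81)/(4.03 + 0.693 + 3.055) = 4.209 m/s².
α = a/R = 4.209/0.220 = 19.13 rad/s².

α ≈ 19.1 rad/s²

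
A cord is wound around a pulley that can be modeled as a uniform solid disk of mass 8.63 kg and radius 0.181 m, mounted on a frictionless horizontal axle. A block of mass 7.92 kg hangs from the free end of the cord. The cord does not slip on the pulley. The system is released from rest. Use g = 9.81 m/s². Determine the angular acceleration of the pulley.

I = ½MR² = (1/2)(8.63)(0.181)² = 0.1414 kg·m².
Block: mg − T = ma. Pulley: TR = Iα. No-slip: a = αR, so T = (I/R²)a = 4.315·a.
Then mg = (m + 4.315)a, so a = (7.92)(9.81)/(7.92 + 4.315) = 6.350 m/s².
α = a/R = 6.350/0.181 = 35.08 rad/s².

α ≈ 35.1 rad/s²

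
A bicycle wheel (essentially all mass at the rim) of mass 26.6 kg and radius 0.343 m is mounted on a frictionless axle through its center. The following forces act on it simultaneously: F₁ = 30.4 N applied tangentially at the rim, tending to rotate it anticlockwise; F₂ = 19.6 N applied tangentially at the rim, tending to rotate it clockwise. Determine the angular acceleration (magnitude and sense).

I = MR² = (26.6)(0.343)² = 3.129 kg·m².
Taking anticlockwise as positive: τ₁ = +(30.4)(0.343) = +10.43 N·m; τ₂ = −(19.6)(0.343) = −6.723 N·m.
Net torque τ = 3.704 N·m.
α = τ/I = 3.704/3.129 = 1.184 rad/s².

α ≈ 1.18 rad/s², anticlockwise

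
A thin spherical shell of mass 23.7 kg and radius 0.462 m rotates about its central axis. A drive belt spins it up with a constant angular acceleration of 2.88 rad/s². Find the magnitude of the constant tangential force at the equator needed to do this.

F ≈ 21.0 N

I = (2/3)MR² = (2/3)(23.7)(0.462)² = 3.372 kg·m².
The required torque is τ = Iα = (3.372)(2.880) = 9.713 N·m.
A tangential force at the equator gives τ = FR, so F = τ/R = 9.713/0.462 = 21.02 N.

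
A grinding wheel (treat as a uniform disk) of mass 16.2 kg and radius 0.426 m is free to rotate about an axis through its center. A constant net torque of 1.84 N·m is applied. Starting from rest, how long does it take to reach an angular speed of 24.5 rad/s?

t ≈ 19.6 s

I = ½MR² = (1/2)(16.2)(0.426)² = 1.470 kg·m².
α = τ/I = 1.84/1.470 = 1.252 rad/s².
ω = αt ⇒ t = ω/α = 24.5/1.252 = 19.57 s.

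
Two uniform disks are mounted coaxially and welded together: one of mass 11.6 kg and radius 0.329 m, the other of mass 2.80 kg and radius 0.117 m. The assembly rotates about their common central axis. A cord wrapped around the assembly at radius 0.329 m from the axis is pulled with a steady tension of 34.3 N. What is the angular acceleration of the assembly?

α ≈ 17.4 rad/s²

I = ½M₁R₁² + ½M₂R₂² = ½(11.6)(0.329)² + ½(2.80)(0.117)² = 0.6470 kg·m².
τ = F r = (34.3)(0.329) = 11.28 N·m.
α = τ/I = 11.28/0.6470 = 17.44 rad/s².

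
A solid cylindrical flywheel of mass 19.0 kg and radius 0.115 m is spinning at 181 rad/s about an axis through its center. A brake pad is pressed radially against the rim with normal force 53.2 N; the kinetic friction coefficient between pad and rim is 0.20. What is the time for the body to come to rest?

I = ½MR² = (1/2)(19.0)(0.115)² = 0.1256 kg·m².
Friction force f = μN = (0.20)(53.2) = 10.64 N at the rim; torque magnitude τ = fR = 1.224 N·m, opposing ω.
|α| = τ/I = 1.224/0.1256 = 9.739 rad/s² (deceleration).
0 = ω₀ − |α|t ⇒ t = ω₀/|α| = 181/9.739 = 18.58 s.

t ≈ 18.6 s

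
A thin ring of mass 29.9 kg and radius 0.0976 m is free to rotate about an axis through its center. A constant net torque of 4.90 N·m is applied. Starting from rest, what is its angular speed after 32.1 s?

ω ≈ 552 rad/s

I = MR² = (29.9)(0.0976)² = 0.2848 kg·m².
α = τ/I = 4.90/0.2848 = 17.20 rad/s².
ω = ω₀ + αt = 0 + (17.20)(32.1) = 552.2 rad/s.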